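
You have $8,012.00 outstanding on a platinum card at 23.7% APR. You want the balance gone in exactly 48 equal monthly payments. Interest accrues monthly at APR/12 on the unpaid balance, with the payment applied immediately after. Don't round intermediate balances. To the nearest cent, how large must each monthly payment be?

$259.88

Monthly rate r = 23.7%/12 = 1.975% = 0.01975.
Level-payment amortization: P = B₀·r / (1 − (1+r)^(−n)) = 8012.00·0.01975 / (1 − 1.01975^(−48)).
Denominator 1 − (1+r)^(−48) = 0.608887471.
P = 158.237 / 0.608887471 ≈ 259.88.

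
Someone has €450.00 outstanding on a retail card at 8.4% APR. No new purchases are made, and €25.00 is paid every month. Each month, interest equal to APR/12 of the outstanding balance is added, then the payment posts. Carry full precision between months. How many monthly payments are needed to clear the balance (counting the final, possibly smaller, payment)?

Monthly rate r = 8.4%/12 = 0.7% = 0.007.
Recurrence: B ← B·(1+r) − €25.00.
Month 1: interest €3.15; balance after payment €428.15.
Month 2: interest €3.00; balance after payment €406.15.
Closed form: n = −ln(1 − rB₀/P)/ln(1+r) = −ln(0.874)/ln(1.007) ≈ 19.307, so the balance reaches zero during payment 20.

20 months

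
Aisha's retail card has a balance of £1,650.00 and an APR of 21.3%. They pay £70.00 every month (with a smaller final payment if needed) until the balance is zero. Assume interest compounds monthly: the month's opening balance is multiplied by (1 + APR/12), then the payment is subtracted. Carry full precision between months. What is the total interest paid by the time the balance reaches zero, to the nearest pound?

£506

Monthly rate r = 21.3%/12 = 1.775% = 0.01775.
Payoff takes n = ⌈−ln(1 − rB₀/P)/ln(1+r)⌉ = ⌈30.803⌉ = 31 payments; the last is £56.32.
Total paid = 30·£70.00 + £56.32 = £2,156.32.
Total interest = total paid − principal = £2,156.32 − £1,650.00 = £506.32.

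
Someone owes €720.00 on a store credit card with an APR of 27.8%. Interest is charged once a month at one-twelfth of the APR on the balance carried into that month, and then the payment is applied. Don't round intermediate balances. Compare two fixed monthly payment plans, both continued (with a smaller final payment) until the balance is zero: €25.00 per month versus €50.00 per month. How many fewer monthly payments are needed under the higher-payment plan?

Monthly rate r = 27.8%/12 = 2.31667% = 0.0231667.
At €25.00/mo: n = ⌈−ln(1 − rB₀/P)/ln(1+r)⌉ = 49 payments (last €0.99); total interest = total paid − €720.00 = €480.99.
At €50.00/mo: 18 payments (last €36.19); total interest €166.19.
Payments saved = 49 − 18 = 31.

31 fewer payments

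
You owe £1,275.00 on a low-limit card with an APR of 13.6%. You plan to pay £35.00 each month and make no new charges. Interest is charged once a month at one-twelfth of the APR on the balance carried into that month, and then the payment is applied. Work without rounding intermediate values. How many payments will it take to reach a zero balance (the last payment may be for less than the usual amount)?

Monthly rate r = 13.6%/12 = 1.13333% = 0.0113333.
Recurrence: B ← B·(1+r) − £35.00.
Month 1: interest £14.45; balance after payment £1,254.45.
Month 2: interest £14.22; balance after payment £1,233.67.
Closed form: n = −ln(1 − rB₀/P)/ln(1+r) = −ln(0.58714)/ln(1.01133) ≈ 47.250, so the balance reaches zero during payment 48.

48 months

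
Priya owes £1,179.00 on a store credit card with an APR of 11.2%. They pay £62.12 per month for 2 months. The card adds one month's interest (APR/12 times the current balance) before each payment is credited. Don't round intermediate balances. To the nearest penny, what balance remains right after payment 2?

Monthly rate r = 11.2%/12 = 0.933333% = 0.00933333.
Each month: B ← B·(1+r) − £62.12.
Month 1: interest £11.00; balance after payment £1,127.88.
Month 2: interest £10.53; balance after payment £1,076.29.

£1,076.29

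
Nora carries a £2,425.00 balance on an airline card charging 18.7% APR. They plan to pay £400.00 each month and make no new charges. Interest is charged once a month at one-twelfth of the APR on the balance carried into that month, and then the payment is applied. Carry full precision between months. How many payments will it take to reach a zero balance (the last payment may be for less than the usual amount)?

7 payments

Monthly rate r = 18.7%/12 = 1.55833% = 0.0155833.
Recurrence: B ← B·(1+r) − £400.00.
Month 1: interest £37.79; balance after payment £2,062.79.
Month 2: interest £32.15; balance after payment £1,694.93.
Closed form: n = −ln(1 − rB₀/P)/ln(1+r) = −ln(0.90553)/ln(1.01558) ≈ 6.418, so the balance reaches zero during payment 7.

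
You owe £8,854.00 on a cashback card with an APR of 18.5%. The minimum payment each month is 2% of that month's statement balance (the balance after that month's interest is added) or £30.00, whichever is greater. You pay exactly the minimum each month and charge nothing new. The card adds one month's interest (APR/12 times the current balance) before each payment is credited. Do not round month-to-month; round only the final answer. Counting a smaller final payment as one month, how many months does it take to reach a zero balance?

459 months

Monthly rate r = 18.5%/12 = 1.54167% = 0.0154167.
While 2% of the post-interest balance exceeds £30.00, each month B ← (B·(1+r))·(1 − 0.02), i.e. B shrinks by the factor (1+r)·0.98 = 0.99511.
This holds for months 1–366. Entering month 367 the balance is £1,471.27; 2% of the post-interest balance is now below £30.00, so the flat £30.00 minimum applies from here.
From month 367 a fixed £30.00 at rate r clears £1,471.27 in 93 more payments. Total: 366 + 93 = 459 months.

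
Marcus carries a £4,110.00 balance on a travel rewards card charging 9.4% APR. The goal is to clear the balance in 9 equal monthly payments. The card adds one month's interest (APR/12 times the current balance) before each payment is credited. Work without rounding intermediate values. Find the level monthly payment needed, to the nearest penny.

Monthly rate r = 9.4%/12 = 0.783333% = 0.00783333.
Level-payment amortization: P = B₀·r / (1 − (1+r)^(−n)) = 4110.00·0.00783333 / (1 − 1.00783^(−9)).
Denominator 1 − (1+r)^(−9) = 0.0678162327.
P = 32.195 / 0.0678162327 ≈ 474.74.

£474.74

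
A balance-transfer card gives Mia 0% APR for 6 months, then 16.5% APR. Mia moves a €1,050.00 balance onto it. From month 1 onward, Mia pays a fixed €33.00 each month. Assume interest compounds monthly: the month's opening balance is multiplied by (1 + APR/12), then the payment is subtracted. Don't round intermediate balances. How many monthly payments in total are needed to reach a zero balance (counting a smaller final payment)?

Promo months 1–6 at r₀ = 0%/12 = 0; months 7+ at r₁ = 16.5%/12 = 0.01375.
After month 6 (no interest yet): B = €1,050.00 − 6·€33.00 = €852.00.
Then at r₁ with €33.00/mo: n₂ = −ln(1 − r₁·B/P)/ln(1+r₁) ≈ 32.11 → 33 more payments.

39 months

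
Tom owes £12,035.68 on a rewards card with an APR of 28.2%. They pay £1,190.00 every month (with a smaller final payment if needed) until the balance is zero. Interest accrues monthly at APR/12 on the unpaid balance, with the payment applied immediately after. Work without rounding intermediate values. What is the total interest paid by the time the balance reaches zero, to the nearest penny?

£1,870.79

Monthly rate r = 28.2%/12 = 2.35% = 0.0235.
Payoff takes n = ⌈−ln(1 − rB₀/P)/ln(1+r)⌉ = ⌈11.684⌉ = 12 payments; the last is £816.47.
Total paid = 11·£1,190.00 + £816.47 = £13,906.47.
Total interest = total paid − principal = £13,906.47 − £12,035.68 = £1,870.79.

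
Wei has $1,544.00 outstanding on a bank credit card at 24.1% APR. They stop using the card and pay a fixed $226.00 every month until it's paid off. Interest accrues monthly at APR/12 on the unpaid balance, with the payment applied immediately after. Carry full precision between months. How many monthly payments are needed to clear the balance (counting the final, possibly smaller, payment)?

8 payments

Monthly rate r = 24.1%/12 = 2.00833% = 0.0200833.
Recurrence: B ← B·(1+r) − $226.00.
Month 1: interest $31.01; balance after payment $1,349.01.
Month 2: interest $27.09; balance after payment $1,150.10.
Closed form: n = −ln(1 − rB₀/P)/ln(1+r) = −ln(0.86279)/ln(1.02008) ≈ 7.422, so the balance reaches zero during payment 8.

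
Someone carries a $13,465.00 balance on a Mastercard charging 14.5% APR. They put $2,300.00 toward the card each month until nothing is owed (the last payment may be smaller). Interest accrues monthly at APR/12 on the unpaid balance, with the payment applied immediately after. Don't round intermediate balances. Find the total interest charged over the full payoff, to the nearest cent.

$585.52

Monthly rate r = 14.5%/12 = 1.20833% = 0.0120833.
Payoff takes n = ⌈−ln(1 − rB₀/P)/ln(1+r)⌉ = ⌈6.108⌉ = 7 payments; the last is $250.52.
Total paid = 6·$2,300.00 + $250.52 = $14,050.52.
Total interest = total paid − principal = $14,050.52 − $13,465.00 = $585.52.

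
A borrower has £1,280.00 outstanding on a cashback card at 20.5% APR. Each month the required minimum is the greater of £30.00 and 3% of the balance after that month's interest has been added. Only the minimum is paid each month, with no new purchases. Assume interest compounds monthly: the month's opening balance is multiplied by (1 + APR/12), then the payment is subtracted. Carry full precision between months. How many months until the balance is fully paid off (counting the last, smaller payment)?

68 months

Monthly rate r = 20.5%/12 = 1.70833% = 0.0170833.
While 3% of the post-interest balance exceeds £30.00, each month B ← (B·(1+r))·(1 − 0.03), i.e. B shrinks by the factor (1+r)·0.97 = 0.98657.
This holds for months 1–20. Entering month 21 the balance is £976.73; 3% of the post-interest balance is now below £30.00, so the flat £30.00 minimum applies from here.
From month 21 a fixed £30.00 at rate r clears £976.73 in 48 more payments. Total: 20 + 48 = 68 months.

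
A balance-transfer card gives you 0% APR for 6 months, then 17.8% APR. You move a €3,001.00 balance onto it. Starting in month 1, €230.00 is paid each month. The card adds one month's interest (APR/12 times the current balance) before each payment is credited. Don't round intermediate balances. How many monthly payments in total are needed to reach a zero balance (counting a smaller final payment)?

Promo months 1–6 at r₀ = 0%/12 = 0; months 7+ at r₁ = 17.8%/12 = 0.0148333.
After month 6 (no interest yet): B = €3,001.00 − 6·€230.00 = €1,621.00.
Then at r₁ with €230.00/mo: n₂ = −ln(1 − r₁·B/P)/ln(1+r₁) ≈ 7.50 → 8 more payments.

14 months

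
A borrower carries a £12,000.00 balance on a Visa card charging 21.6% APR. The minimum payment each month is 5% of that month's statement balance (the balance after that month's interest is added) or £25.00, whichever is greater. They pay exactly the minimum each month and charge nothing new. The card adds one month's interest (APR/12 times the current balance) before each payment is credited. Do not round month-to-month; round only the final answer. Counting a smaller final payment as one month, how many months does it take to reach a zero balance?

120 months

Monthly rate r = 21.6%/12 = 1.8% = 0.018.
While 5% of the post-interest balance exceeds £25.00, each month B ← (B·(1+r))·(1 − 0.05), i.e. B shrinks by the factor (1+r)·0.95 = 0.9671.
This holds for months 1–96. Entering month 97 the balance is £483.54; 5% of the post-interest balance is now below £25.00, so the flat £25.00 minimum applies from here.
From month 97 a fixed £25.00 at rate r clears £483.54 in 24 more payments. Total: 96 + 24 = 120 months.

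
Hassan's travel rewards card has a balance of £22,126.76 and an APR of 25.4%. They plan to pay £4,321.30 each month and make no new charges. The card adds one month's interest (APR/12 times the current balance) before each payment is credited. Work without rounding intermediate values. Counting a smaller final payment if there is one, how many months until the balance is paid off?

Monthly rate r = 25.4%/12 = 2.11667% = 0.0211667.
Recurrence: B ← B·(1+r) − £4,321.30.
Month 1: interest £468.35; balance after payment £18,273.81.
Month 2: interest £386.80; balance after payment £14,339.31.
Month 3: interest £303.52; balance after payment £10,321.52.
Month 4: interest £218.47; balance after payment £6,218.69.
Month 5: interest £131.63; balance after payment £2,029.02.
Month 6: interest £42.95; balance after payment £0.00.

6 payments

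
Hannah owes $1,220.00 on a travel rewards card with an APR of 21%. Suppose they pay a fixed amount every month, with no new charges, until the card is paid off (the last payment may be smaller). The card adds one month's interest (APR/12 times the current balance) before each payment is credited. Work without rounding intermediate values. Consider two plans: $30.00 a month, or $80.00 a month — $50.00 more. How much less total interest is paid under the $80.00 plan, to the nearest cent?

Monthly rate r = 21%/12 = 1.75% = 0.0175.
At $30.00/mo: n = ⌈−ln(1 − rB₀/P)/ln(1+r)⌉ = 72 payments (last $20.61); total interest = total paid − $1,220.00 = $930.61.
At $80.00/mo: 18 payments (last $71.60); total interest $211.60.
Interest saved = $930.61 − $211.60 = $719.01.

$719.01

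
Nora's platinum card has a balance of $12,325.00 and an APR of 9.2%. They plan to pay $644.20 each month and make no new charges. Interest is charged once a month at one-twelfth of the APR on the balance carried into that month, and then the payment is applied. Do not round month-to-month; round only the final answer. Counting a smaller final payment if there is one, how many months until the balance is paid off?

Monthly rate r = 9.2%/12 = 0.766667% = 0.00766667.
Recurrence: B ← B·(1+r) − $644.20.
Month 1: interest $94.49; balance after payment $11,775.29.
Month 2: interest $90.28; balance after payment $11,221.37.
Closed form: n = −ln(1 − rB₀/P)/ln(1+r) = −ln(0.85332)/ln(1.00767) ≈ 20.769, so the balance reaches zero during payment 21.

21 months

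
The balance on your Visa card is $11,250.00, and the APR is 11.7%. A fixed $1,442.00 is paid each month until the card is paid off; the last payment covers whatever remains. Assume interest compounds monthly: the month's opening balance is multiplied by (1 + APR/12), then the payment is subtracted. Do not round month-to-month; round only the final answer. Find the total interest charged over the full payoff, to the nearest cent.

$508.75

Monthly rate r = 11.7%/12 = 0.975% = 0.00975.
Payoff takes n = ⌈−ln(1 − rB₀/P)/ln(1+r)⌉ = ⌈8.154⌉ = 9 payments; the last is $222.75.
Total paid = 8·$1,442.00 + $222.75 = $11,758.75.
Total interest = total paid − principal = $11,758.75 − $11,250.00 = $508.75.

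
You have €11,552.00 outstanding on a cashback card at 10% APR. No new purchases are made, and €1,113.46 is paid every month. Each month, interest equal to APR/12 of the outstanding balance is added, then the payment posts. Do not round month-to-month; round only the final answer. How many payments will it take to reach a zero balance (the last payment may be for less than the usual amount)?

Monthly rate r = 10%/12 = 0.833333% = 0.00833333.
Recurrence: B ← B·(1+r) − €1,113.46.
Month 1: interest €96.27; balance after payment €10,534.81.
Month 2: interest €87.79; balance after payment €9,509.14.
Closed form: n = −ln(1 − rB₀/P)/ln(1+r) = −ln(0.91354)/ln(1.00833) ≈ 10.896, so the balance reaches zero during payment 11.

11 payments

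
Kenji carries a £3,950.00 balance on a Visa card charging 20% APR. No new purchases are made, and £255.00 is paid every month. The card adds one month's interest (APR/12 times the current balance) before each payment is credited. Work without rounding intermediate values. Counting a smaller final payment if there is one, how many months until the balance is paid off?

19 payments

Monthly rate r = 20%/12 = 1.66667% = 0.0166667.
Recurrence: B ← B·(1+r) − £255.00.
Month 1: interest £65.83; balance after payment £3,760.83.
Month 2: interest £62.68; balance after payment £3,568.51.
Closed form: n = −ln(1 − rB₀/P)/ln(1+r) = −ln(0.74183)/ln(1.01667) ≈ 18.067, so the balance reaches zero during payment 19.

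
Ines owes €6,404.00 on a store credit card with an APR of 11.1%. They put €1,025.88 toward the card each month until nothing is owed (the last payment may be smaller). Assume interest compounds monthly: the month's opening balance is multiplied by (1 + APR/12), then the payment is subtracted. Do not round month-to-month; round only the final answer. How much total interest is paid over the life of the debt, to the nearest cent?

€223.97

Monthly rate r = 11.1%/12 = 0.925% = 0.00925.
Payoff takes n = ⌈−ln(1 − rB₀/P)/ln(1+r)⌉ = ⌈6.460⌉ = 7 payments; the last is €472.69.
Total paid = 6·€1,025.88 + €472.69 = €6,627.97.
Total interest = total paid − principal = €6,627.97 − €6,404.00 = €223.97.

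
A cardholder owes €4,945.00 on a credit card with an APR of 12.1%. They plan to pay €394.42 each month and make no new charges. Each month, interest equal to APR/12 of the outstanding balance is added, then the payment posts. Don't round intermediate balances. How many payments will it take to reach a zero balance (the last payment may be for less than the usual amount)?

Monthly rate r = 12.1%/12 = 1.00833% = 0.0100833.
Recurrence: B ← B·(1+r) − €394.42.
Month 1: interest €49.86; balance after payment €4,600.44.
Month 2: interest €46.39; balance after payment €4,252.41.
Closed form: n = −ln(1 − rB₀/P)/ln(1+r) = −ln(0.87358)/ln(1.01008) ≈ 13.471, so the balance reaches zero during payment 14.

14 payments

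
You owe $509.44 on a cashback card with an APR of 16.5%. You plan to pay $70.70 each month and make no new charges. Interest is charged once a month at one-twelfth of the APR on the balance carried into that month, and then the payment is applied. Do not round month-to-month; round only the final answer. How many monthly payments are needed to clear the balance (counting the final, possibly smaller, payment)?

8 months

Monthly rate r = 16.5%/12 = 1.375% = 0.01375.
Recurrence: B ← B·(1+r) − $70.70.
Month 1: interest $7.00; balance after payment $445.74.
Month 2: interest $6.13; balance after payment $381.17.
Closed form: n = −ln(1 − rB₀/P)/ln(1+r) = −ln(0.90092)/ln(1.01375) ≈ 7.640, so the balance reaches zero during payment 8.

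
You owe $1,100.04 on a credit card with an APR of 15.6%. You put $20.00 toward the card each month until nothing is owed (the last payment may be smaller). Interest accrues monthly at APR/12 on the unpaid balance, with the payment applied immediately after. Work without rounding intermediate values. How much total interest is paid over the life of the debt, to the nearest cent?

$843.83

Monthly rate r = 15.6%/12 = 1.3% = 0.013.
Payoff takes n = ⌈−ln(1 − rB₀/P)/ln(1+r)⌉ = ⌈97.192⌉ = 98 payments; the last is $3.87.
Total paid = 97·$20.00 + $3.87 = $1,943.87.
Total interest = total paid − principal = $1,943.87 − $1,100.04 = $843.83.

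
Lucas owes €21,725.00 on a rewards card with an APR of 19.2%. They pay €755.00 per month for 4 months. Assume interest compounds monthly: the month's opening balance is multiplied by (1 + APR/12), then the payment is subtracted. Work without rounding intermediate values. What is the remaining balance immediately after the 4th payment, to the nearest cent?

€20,055.87

Monthly rate r = 19.2%/12 = 1.6% = 0.016.
Each month: B ← B·(1+r) − €755.00.
Month 1: interest €347.60; balance after payment €21,317.60.
Month 2: interest €341.08; balance after payment €20,903.68.
Month 3: interest €334.46; balance after payment €20,483.14.
Month 4: interest €327.73; balance after payment €20,055.87.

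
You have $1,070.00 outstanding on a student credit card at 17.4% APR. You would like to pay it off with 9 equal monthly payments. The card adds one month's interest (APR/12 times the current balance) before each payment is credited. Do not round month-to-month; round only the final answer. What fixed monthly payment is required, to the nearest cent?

Monthly rate r = 17.4%/12 = 1.45% = 0.0145.
Level-payment amortization: P = B₀·r / (1 − (1+r)^(−n)) = 1070.00·0.0145 / (1 − 1.0145^(−9)).
Denominator 1 − (1+r)^(−9) = 0.121520689.
P = 15.515 / 0.121520689 ≈ 127.67.

$127.67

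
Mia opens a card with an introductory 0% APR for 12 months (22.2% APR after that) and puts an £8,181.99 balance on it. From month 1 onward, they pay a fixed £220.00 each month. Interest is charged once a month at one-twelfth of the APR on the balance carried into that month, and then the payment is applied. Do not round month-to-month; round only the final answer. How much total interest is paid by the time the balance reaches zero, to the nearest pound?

£1,988

Promo months 1–12 at r₀ = 0%/12 = 0; months 13+ at r₁ = 22.2%/12 = 0.0185.
After month 12 (no interest yet): B = £8,181.99 − 12·£220.00 = £5,541.99.
Then at r₁ with £220.00/mo: n₂ = −ln(1 − r₁·B/P)/ln(1+r₁) ≈ 34.23 → 35 more payments.
Total paid = 46·£220.00 + £50.34 = £10,170.34; interest = £10,170.34 − £8,181.99 = £1,988.35.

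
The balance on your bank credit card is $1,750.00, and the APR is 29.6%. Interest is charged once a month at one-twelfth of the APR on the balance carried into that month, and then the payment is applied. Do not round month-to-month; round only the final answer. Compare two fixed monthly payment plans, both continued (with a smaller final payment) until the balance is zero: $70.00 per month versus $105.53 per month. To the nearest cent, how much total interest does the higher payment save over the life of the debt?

Monthly rate r = 29.6%/12 = 2.46667% = 0.0246667.
At $70.00/mo: n = ⌈−ln(1 − rB₀/P)/ln(1+r)⌉ = 40 payments (last $24.68); total interest = total paid − $1,750.00 = $1,004.68.
At $105.53/mo: 22 payments (last $62.26); total interest $528.39.
Interest saved = $1,004.68 − $528.39 = $476.29.

$476.29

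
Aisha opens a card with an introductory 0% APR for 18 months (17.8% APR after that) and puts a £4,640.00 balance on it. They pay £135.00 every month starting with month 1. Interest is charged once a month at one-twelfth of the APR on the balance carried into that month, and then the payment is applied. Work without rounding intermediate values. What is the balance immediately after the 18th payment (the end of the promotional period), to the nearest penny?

£2,210.00

Promo months 1–18 at r₀ = 0%/12 = 0; months 19+ at r₁ = 17.8%/12 = 0.0148333.
After month 18 (no interest yet): B = £4,640.00 − 18·£135.00 = £2,210.00.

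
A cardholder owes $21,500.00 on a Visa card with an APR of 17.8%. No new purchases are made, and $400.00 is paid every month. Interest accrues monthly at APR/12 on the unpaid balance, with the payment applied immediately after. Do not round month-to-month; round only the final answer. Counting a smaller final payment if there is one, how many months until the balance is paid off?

109 months

Monthly rate r = 17.8%/12 = 1.48333% = 0.0148333.
Recurrence: B ← B·(1+r) − $400.00.
Month 1: interest $318.92; balance after payment $21,418.92.
Month 2: interest $317.71; balance after payment $21,336.63.
Closed form: n = −ln(1 − rB₀/P)/ln(1+r) = −ln(0.20271)/ln(1.01483) ≈ 108.391, so the balance reaches zero during payment 109.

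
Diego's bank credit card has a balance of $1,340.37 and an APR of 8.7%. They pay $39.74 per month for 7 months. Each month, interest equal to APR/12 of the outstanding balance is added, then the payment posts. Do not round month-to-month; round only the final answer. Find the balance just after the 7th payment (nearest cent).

Monthly rate r = 8.7%/12 = 0.725% = 0.00725.
Each month: B ← B·(1+r) − $39.74.
Month 1: interest $9.72; balance after payment $1,310.35.
Month 2: interest $9.50; balance after payment $1,280.11.
Month 3: interest $9.28; balance after payment $1,249.65.
Month 4: interest $9.06; balance after payment $1,218.97.
Month 5: interest $8.84; balance after payment $1,188.07.
Month 6: interest $8.61; balance after payment $1,156.94.
Month 7: interest $8.39; balance after payment $1,125.59.

$1,125.59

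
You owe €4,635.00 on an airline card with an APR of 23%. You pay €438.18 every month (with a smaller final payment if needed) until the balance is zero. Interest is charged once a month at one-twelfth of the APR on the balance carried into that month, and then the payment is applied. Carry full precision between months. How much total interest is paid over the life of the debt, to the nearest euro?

Monthly rate r = 23%/12 = 1.91667% = 0.0191667.
Payoff takes n = ⌈−ln(1 − rB₀/P)/ln(1+r)⌉ = ⌈11.934⌉ = 12 payments; the last is €409.66.
Total paid = 11·€438.18 + €409.66 = €5,229.64.
Total interest = total paid − principal = €5,229.64 − €4,635.00 = €594.64.

€595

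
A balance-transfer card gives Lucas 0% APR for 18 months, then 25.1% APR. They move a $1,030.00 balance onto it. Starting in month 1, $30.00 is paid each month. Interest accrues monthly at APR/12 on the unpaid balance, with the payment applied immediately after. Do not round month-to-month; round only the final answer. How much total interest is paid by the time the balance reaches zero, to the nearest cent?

Promo months 1–18 at r₀ = 0%/12 = 0; months 19+ at r₁ = 25.1%/12 = 0.0209167.
After month 18 (no interest yet): B = $1,030.00 − 18·$30.00 = $490.00.
Then at r₁ with $30.00/mo: n₂ = −ln(1 − r₁·B/P)/ln(1+r₁) ≈ 20.19 → 21 more payments.
Total paid = 38·$30.00 + $5.82 = $1,145.82; interest = $1,145.82 − $1,030.00 = $115.82.

$115.82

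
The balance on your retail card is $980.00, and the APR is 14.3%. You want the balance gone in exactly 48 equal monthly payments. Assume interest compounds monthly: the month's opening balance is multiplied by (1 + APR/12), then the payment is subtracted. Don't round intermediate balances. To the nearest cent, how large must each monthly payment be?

Monthly rate r = 14.3%/12 = 1.19167% = 0.0119167.
Level-payment amortization: P = B₀·r / (1 − (1+r)^(−n)) = 980.00·0.0119167 / (1 − 1.01192^(−48)).
Denominator 1 − (1+r)^(−48) = 0.433692844.
P = 11.6783 / 0.433692844 ≈ 26.93.

$26.93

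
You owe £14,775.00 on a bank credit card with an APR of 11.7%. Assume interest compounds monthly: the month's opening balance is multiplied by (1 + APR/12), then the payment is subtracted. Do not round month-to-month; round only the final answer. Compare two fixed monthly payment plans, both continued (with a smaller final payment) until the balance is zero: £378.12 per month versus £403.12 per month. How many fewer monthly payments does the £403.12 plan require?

4 fewer payments

Monthly rate r = 11.7%/12 = 0.975% = 0.00975.
At £378.12/mo: n = ⌈−ln(1 − rB₀/P)/ln(1+r)⌉ = 50 payments (last £163.43); total interest = total paid − £14,775.00 = £3,916.31.
At £403.12/mo: 46 payments (last £230.45); total interest £3,595.85.
Payments saved = 50 − 46 = 4.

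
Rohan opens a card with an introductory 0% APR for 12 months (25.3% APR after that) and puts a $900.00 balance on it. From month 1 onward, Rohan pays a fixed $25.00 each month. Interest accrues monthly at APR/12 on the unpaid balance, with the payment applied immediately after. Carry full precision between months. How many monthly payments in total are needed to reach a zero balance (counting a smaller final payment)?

46 months

Promo months 1–12 at r₀ = 0%/12 = 0; months 13+ at r₁ = 25.3%/12 = 0.0210833.
After month 12 (no interest yet): B = $900.00 − 12·$25.00 = $600.00.
Then at r₁ with $25.00/mo: n₂ = −ln(1 − r₁·B/P)/ln(1+r₁) ≈ 33.80 → 34 more payments.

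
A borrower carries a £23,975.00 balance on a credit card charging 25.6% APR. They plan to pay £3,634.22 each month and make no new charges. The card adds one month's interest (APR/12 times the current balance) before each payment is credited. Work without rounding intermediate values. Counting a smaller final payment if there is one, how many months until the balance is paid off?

Monthly rate r = 25.6%/12 = 2.13333% = 0.0213333.
Recurrence: B ← B·(1+r) − £3,634.22.
Month 1: interest £511.47; balance after payment £20,852.25.
Month 2: interest £444.85; balance after payment £17,662.87.
Closed form: n = −ln(1 − rB₀/P)/ln(1+r) = −ln(0.85926)/ln(1.02133) ≈ 7.186, so the balance reaches zero during payment 8.

8 months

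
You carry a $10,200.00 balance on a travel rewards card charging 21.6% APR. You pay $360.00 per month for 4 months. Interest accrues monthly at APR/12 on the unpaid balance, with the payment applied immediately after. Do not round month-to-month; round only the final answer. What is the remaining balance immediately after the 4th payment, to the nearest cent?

$9,475.12

Monthly rate r = 21.6%/12 = 1.8% = 0.018.
Each month: B ← B·(1+r) − $360.00.
Month 1: interest $183.60; balance after payment $10,023.60.
Month 2: interest $180.42; balance after payment $9,844.02.
Month 3: interest $177.19; balance after payment $9,661.22.
Month 4: interest $173.90; balance after payment $9,475.12.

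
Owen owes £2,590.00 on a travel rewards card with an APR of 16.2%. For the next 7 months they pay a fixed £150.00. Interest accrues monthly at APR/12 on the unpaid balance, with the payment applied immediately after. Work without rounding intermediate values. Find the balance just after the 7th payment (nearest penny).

£1,751.40

Monthly rate r = 16.2%/12 = 1.35% = 0.0135.
Each month: B ← B·(1+r) − £150.00.
Month 1: interest £34.96; balance after payment £2,474.97.
Month 2: interest £33.41; balance after payment £2,358.38.
Month 3: interest £31.84; balance after payment £2,240.22.
Month 4: interest £30.24; balance after payment £2,120.46.
Month 5: interest £28.63; balance after payment £1,999.08.
Month 6: interest £26.99; balance after payment £1,876.07.
Month 7: interest £25.33; balance after payment £1,751.40.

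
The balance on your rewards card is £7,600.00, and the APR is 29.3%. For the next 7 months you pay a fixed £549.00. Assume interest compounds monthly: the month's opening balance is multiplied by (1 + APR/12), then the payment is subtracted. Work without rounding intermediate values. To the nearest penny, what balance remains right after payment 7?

£4,861.84

Monthly rate r = 29.3%/12 = 2.44167% = 0.0244167.
Each month: B ← B·(1+r) − £549.00.
Month 1: interest £185.57; balance after payment £7,236.57.
Month 2: interest £176.69; balance after payment £6,864.26.
Month 3: interest £167.60; balance after payment £6,482.86.
Month 4: interest £158.29; balance after payment £6,092.15.
Month 5: interest £148.75; balance after payment £5,691.90.
Month 6: interest £138.98; balance after payment £5,281.88.
Month 7: interest £128.97; balance after payment £4,861.84.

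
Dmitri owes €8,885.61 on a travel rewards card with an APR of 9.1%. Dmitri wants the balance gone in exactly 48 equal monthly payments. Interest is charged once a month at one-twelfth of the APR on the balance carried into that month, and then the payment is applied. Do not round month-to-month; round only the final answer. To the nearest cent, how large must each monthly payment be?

€221.54

Monthly rate r = 9.1%/12 = 0.758333% = 0.00758333.
Level-payment amortization: P = B₀·r / (1 − (1+r)^(−n)) = 8885.61·0.00758333 / (1 − 1.00758^(−48)).
Denominator 1 − (1+r)^(−48) = 0.304153905.
P = 67.3825 / 0.304153905 ≈ 221.54.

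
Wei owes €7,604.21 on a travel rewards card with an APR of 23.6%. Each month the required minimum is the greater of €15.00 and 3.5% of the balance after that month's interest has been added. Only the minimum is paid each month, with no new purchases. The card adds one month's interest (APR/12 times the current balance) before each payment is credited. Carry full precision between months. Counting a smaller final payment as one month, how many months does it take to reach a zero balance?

Monthly rate r = 23.6%/12 = 1.96667% = 0.0196667.
While 3.5% of the post-interest balance exceeds €15.00, each month B ← (B·(1+r))·(1 − 0.035), i.e. B shrinks by the factor (1+r)·0.965 = 0.98398.
This holds for months 1–180. Entering month 181 the balance is €415.38; 3.5% of the post-interest balance is now below €15.00, so the flat €15.00 minimum applies from here.
From month 181 a fixed €15.00 at rate r clears €415.38 in 41 more payments. Total: 180 + 41 = 221 months.

221 months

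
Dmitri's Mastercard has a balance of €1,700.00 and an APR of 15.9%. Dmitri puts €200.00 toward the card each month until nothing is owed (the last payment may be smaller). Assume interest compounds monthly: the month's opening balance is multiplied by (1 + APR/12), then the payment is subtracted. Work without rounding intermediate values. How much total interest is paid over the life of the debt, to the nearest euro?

€116

Monthly rate r = 15.9%/12 = 1.325% = 0.01325.
Payoff takes n = ⌈−ln(1 − rB₀/P)/ln(1+r)⌉ = ⌈9.078⌉ = 10 payments; the last is €15.60.
Total paid = 9·€200.00 + €15.60 = €1,815.60.
Total interest = total paid − principal = €1,815.60 − €1,700.00 = €115.60.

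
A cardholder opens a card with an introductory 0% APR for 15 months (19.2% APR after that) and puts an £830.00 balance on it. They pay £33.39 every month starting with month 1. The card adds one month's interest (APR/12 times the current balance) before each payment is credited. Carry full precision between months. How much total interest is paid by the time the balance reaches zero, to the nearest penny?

£31.95

Promo months 1–15 at r₀ = 0%/12 = 0; months 16+ at r₁ = 19.2%/12 = 0.016.
After month 15 (no interest yet): B = £830.00 − 15·£33.39 = £329.15.
Then at r₁ with £33.39/mo: n₂ = −ln(1 − r₁·B/P)/ln(1+r₁) ≈ 10.81 → 11 more payments.
Total paid = 25·£33.39 + £27.20 = £861.95; interest = £861.95 − £830.00 = £31.95.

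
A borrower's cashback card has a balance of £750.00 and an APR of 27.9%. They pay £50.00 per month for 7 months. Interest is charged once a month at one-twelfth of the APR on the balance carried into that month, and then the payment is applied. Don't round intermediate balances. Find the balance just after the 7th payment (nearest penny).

Monthly rate r = 27.9%/12 = 2.325% = 0.02325.
Each month: B ← B·(1+r) − £50.00.
Month 1: interest £17.44; balance after payment £717.44.
Month 2: interest £16.68; balance after payment £684.12.
Month 3: interest £15.91; balance after payment £650.02.
Month 4: interest £15.11; balance after payment £615.14.
Month 5: interest £14.30; balance after payment £579.44.
Month 6: interest £13.47; balance after payment £542.91.
Month 7: interest £12.62; balance after payment £505.53.

£505.53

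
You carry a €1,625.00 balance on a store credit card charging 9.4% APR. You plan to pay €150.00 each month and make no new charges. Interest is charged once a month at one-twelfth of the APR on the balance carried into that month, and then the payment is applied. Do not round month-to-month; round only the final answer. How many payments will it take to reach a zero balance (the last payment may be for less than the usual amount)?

12 months

Monthly rate r = 9.4%/12 = 0.783333% = 0.00783333.
Recurrence: B ← B·(1+r) − €150.00.
Month 1: interest €12.73; balance after payment €1,487.73.
Month 2: interest €11.65; balance after payment €1,349.38.
Closed form: n = −ln(1 − rB₀/P)/ln(1+r) = −ln(0.91514)/ln(1.00783) ≈ 11.365, so the balance reaches zero during payment 12.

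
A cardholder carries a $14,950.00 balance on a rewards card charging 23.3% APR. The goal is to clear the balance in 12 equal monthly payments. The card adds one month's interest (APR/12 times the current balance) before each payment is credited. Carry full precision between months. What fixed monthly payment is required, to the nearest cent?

Monthly rate r = 23.3%/12 = 1.94167% = 0.0194167.
Level-payment amortization: P = B₀·r / (1 − (1+r)^(−n)) = 14950.00·0.0194167 / (1 − 1.01942^(−12)).
Denominator 1 − (1+r)^(−12) = 0.206075428.
P = 290.279 / 0.206075428 ≈ 1408.61.

$1,408.61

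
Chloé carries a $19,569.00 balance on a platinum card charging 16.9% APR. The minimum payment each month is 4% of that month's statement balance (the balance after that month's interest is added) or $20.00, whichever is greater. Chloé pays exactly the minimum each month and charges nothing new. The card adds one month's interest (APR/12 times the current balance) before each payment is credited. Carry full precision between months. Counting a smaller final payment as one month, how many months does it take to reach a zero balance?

168 months

Monthly rate r = 16.9%/12 = 1.40833% = 0.0140833.
While 4% of the post-interest balance exceeds $20.00, each month B ← (B·(1+r))·(1 − 0.04), i.e. B shrinks by the factor (1+r)·0.96 = 0.97352.
This holds for months 1–138. Entering month 139 the balance is $482.13; 4% of the post-interest balance is now below $20.00, so the flat $20.00 minimum applies from here.
From month 139 a fixed $20.00 at rate r clears $482.13 in 30 more payments. Total: 138 + 30 = 168 months.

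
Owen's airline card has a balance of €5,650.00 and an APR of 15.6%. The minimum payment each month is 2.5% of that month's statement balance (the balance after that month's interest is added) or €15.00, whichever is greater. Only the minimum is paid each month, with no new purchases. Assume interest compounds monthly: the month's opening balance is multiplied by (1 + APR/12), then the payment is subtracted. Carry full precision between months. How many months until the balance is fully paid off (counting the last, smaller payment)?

238 months

Monthly rate r = 15.6%/12 = 1.3% = 0.013.
While 2.5% of the post-interest balance exceeds €15.00, each month B ← (B·(1+r))·(1 − 0.025), i.e. B shrinks by the factor (1+r)·0.975 = 0.98767.
This holds for months 1–182. Entering month 183 the balance is €591.30; 2.5% of the post-interest balance is now below €15.00, so the flat €15.00 minimum applies from here.
From month 183 a fixed €15.00 at rate r clears €591.30 in 56 more payments. Total: 182 + 56 = 238 months.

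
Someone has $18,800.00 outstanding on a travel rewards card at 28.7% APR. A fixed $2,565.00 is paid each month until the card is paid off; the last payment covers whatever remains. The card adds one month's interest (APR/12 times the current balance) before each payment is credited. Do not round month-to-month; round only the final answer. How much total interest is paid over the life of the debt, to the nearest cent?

$2,119.99

Monthly rate r = 28.7%/12 = 2.39167% = 0.0239167.
Payoff takes n = ⌈−ln(1 − rB₀/P)/ln(1+r)⌉ = ⌈8.154⌉ = 9 payments; the last is $399.99.
Total paid = 8·$2,565.00 + $399.99 = $20,919.99.
Total interest = total paid − principal = $20,919.99 − $18,800.00 = $2,119.99.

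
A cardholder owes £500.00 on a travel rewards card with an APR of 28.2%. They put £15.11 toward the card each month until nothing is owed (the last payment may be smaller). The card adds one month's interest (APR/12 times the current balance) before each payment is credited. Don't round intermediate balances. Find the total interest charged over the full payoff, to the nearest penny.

Monthly rate r = 28.2%/12 = 2.35% = 0.0235.
Payoff takes n = ⌈−ln(1 − rB₀/P)/ln(1+r)⌉ = ⌈64.724⌉ = 65 payments; the last is £10.97.
Total paid = 64·£15.11 + £10.97 = £978.01.
Total interest = total paid − principal = £978.01 − £500.00 = £478.01.

£478.01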